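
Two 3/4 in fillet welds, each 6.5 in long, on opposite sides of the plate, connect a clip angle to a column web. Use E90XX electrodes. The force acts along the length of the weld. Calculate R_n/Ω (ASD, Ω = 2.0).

R_n/Ω ≈ 186 kip

E90XX → F_EXX = 90 ksi.
Effective throat t_e = 0.707 × 0.75 = 0.5302 in.
Total length L = 13 in; A_we = 0.5302 × 13 = 6.893 in².
F_nw = 0.6 F_EXX = 0.6 × 90 = 54 ksi.
R_n = 54 × 6.893 = 372.2 kip; R_n/Ω = 372.2/2.0 = 186.1 kip.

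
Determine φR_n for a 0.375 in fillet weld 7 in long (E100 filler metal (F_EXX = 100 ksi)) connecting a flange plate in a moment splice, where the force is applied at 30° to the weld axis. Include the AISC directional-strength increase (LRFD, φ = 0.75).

φR_n ≈ 98.3 kips

t_e = 0.707 × 0.375 = 0.2651 in; A_we = 0.2651 × 7 = 1.856 in².
Directional factor: 1.0 + 0.5 sin^1.5(30°) = 1.177.
F_nw = 0.6 × 100 × 1.177 = 70.61 ksi.
φR_n = 0.75 × 70.61 × 1.856 = 98.28 kips.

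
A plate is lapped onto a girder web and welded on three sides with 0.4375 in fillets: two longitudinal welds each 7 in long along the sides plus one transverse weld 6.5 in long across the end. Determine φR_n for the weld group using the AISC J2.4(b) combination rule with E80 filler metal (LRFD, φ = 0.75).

E80XX → F_EXX = 80 ksi.
t_e = 0.707 × 0.4375 = 0.3093 in.
R_nwl = 0.6 × 80 × 0.3093 × 14 = 207.9 kip (longitudinal, 2 welds).
R_nwt = 0.6 × 80 × 0.3093 × 6.5 = 96.51 kip (transverse, base value).
(i) R_nwl + R_nwt = 304.4 kip; (ii) 0.85 R_nwl + 1.5 R_nwt = 321.4 kip.
R_n = max = 321.4 kip [governs: (ii)]; φR_n = 241.1 kip.

φR_n ≈ 241 kip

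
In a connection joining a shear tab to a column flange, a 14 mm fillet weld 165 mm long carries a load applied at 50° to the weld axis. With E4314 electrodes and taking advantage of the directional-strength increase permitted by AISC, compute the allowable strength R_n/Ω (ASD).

E43XX → F_EXX = 430 MPa.
t_e = 0.707 × 14 = 9.898 mm; A_we = 9.898 × 165 = 1633 mm².
Directional factor: 1.0 + 0.5 sin^1.5(50°) = 1.335.
F_nw = 0.6 × 430 × 1.335 = 344.5 MPa.
R_n/Ω = (344.5 × 1633) / 2.0 × 10⁻³ = 281.3 kN.

R_n/Ω ≈ 281 kN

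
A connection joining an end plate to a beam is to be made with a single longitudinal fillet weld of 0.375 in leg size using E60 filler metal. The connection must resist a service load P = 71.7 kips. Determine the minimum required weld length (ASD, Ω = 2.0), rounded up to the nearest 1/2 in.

L = 15.5 in

E60XX → F_EXX = 60 ksi.
Throat t_e = 0.707 × 0.375 = 0.2651 in.
r_n/Ω = (0.6 × 60 × 0.2651) / 2.0 = 4.772 kip/in.
L_req = P / (r_n/Ω) = 71.7 / 4.772 = 15.02 in total.
Round up → use L = 15.5 in.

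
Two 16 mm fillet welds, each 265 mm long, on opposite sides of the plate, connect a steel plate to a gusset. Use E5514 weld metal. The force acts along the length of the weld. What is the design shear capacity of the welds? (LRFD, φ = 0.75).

φR_n ≈ 1480 kN

E55XX → F_EXX = 550 MPa.
Effective throat t_e = 0.707 × 16 = 11.31 mm.
Total length L = 530 mm; A_we = 11.31 × 530 = 5995 mm².
F_nw = 0.6 F_EXX = 0.6 × 550 = 330 MPa.
φR_n = 0.75 × 330 × 5995 × 10⁻³ = 1484 kN.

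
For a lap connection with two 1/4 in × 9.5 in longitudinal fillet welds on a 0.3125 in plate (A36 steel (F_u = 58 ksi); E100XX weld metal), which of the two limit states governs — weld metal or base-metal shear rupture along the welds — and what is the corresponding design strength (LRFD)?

E100XX → F_EXX = 100 ksi.
t_e = 0.707 × 0.25 = 0.1767 in; L = 19 in.
Weld metal: φR_n = 0.75 × 0.6 × 100 × 0.1767 × 19 = 151.1 kip.
Base metal (shear rupture): φR_n = 0.75 × 0.6 × 58 × 0.3125 × 19 = 155 kip.
Governing: weld metal.

φR_n ≈ 151 kip (weld metal governs)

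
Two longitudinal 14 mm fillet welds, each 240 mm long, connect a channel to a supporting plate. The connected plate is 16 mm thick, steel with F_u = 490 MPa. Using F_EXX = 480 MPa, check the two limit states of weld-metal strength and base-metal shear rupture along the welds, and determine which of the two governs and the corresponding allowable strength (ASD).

R_n/Ω ≈ 684 kN (weld metal governs)

t_e = 0.707 × 14 = 9.898 mm; L = 480 mm.
Weld metal: R_n/Ω = (1/2.0) × 0.6 × 480 × 9.898 × 480 × 10⁻³ = 684.1 kN.
Base metal (shear rupture): R_n/Ω = (1/2.0) × 0.6 × 490 × 16 × 480 × 10⁻³ = 1129 kN.
Governing: weld metal.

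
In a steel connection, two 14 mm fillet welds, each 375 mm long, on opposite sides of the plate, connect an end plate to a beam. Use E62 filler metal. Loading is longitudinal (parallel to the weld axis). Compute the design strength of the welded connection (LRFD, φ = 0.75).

E62XX → F_EXX = 620 MPa.
Effective throat t_e = 0.707 × 14 = 9.898 mm.
Total length L = 750 mm; A_we = 9.898 × 750 = 7424 mm².
F_nw = 0.6 F_EXX = 0.6 × 620 = 372 MPa.
φR_n = 0.75 × 372 × 7424 × 10⁻³ = 2071 kN.

φR_n ≈ 2070 kN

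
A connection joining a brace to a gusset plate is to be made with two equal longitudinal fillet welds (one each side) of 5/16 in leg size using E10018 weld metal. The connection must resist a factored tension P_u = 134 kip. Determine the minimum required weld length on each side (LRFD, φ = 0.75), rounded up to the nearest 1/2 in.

L = 7 in on each side

E100XX → F_EXX = 100 ksi.
Throat t_e = 0.707 × 0.3125 = 0.2209 in.
φr_n = 0.75 × 0.6 × 100 × 0.2209 = 9.942 kip/in.
L_req = P_u / φr_n = 134 / 9.942 = 13.48 in total.
Per side: 13.48 / 2 = 6.739 in.
Round up → use L = 7 in on each side.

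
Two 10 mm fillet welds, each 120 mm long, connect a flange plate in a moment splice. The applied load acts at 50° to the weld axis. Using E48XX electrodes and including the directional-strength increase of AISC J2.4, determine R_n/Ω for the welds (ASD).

R_n/Ω ≈ 326 kN

E48XX → F_EXX = 480 MPa.
t_e = 0.707 × 10 = 7.07 mm; A_we = 7.07 × 240 = 1697 mm².
Directional factor: 1.0 + 0.5 sin^1.5(50°) = 1.335.
F_nw = 0.6 × 480 × 1.335 = 384.5 MPa.
R_n/Ω = (384.5 × 1697) / 2.0 × 10⁻³ = 326.3 kN.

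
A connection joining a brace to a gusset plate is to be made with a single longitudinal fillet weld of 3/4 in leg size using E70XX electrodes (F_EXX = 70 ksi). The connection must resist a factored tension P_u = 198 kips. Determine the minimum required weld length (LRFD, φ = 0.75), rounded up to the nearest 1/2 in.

Throat t_e = 0.707 × 0.75 = 0.5302 in.
φr_n = 0.75 × 0.6 × 70 × 0.5302 = 16.7 kips/in.
L_req = P_u / φr_n = 198 / 16.7 = 11.85 in total.
Round up → use L = 12 in.

L = 12 in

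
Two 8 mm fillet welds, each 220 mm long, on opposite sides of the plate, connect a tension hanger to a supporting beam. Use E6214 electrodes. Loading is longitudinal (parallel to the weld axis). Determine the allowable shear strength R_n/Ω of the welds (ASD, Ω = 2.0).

R_n/Ω ≈ 463 kN

E62XX → F_EXX = 620 MPa.
Effective throat t_e = 0.707 × 8 = 5.656 mm.
Total length L = 440 mm; A_we = 5.656 × 440 = 2489 mm².
F_nw = 0.6 F_EXX = 0.6 × 620 = 372 MPa.
R_n = 372 × 2489 × 10⁻³ = 925.8 kN; R_n/Ω = 925.8/2.0 = 462.9 kN.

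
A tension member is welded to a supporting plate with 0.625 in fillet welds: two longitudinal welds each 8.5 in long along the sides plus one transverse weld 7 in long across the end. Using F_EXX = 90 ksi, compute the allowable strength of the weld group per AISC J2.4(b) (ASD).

R_n/Ω ≈ 298 kip

t_e = 0.707 × 0.625 = 0.4419 in.
R_nwl = 0.6 × 90 × 0.4419 × 17 = 405.6 kip (longitudinal, 2 welds).
R_nwt = 0.6 × 90 × 0.4419 × 7 = 167 kip (transverse, base value).
(i) R_nwl + R_nwt = 572.7 kip; (ii) 0.85 R_nwl + 1.5 R_nwt = 595.3 kip.
R_n = max = 595.3 kip [governs: (ii)]; R_n/Ω = 297.7 kip.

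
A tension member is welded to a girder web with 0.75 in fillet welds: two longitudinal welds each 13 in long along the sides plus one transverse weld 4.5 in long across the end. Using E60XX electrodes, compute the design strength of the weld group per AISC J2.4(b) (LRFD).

E60XX → F_EXX = 60 ksi.
t_e = 0.707 × 0.75 = 0.5302 in.
R_nwl = 0.6 × 60 × 0.5302 × 26 = 496.3 kip (longitudinal, 2 welds).
R_nwt = 0.6 × 60 × 0.5302 × 4.5 = 85.9 kip (transverse, base value).
(i) R_nwl + R_nwt = 582.2 kip; (ii) 0.85 R_nwl + 1.5 R_nwt = 550.7 kip.
R_n = max = 582.2 kip [governs: (i)]; φR_n = 436.7 kip.

φR_n ≈ 437 kip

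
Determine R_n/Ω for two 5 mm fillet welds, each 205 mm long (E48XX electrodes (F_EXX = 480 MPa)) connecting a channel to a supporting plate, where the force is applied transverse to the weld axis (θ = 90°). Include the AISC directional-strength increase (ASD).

R_n/Ω ≈ 313 kN

t_e = 0.707 × 5 = 3.535 mm; A_we = 3.535 × 410 = 1449 mm².
Directional factor: 1.0 + 0.5 sin^1.5(90°) = 1.5.
F_nw = 0.6 × 480 × 1.5 = 432 MPa.
R_n/Ω = (432 × 1449) / 2.0 × 10⁻³ = 313.1 kN.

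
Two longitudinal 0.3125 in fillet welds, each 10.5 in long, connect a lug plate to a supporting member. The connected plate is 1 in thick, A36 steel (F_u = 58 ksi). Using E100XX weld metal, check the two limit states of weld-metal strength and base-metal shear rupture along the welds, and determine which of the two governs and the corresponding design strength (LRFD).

E100XX → F_EXX = 100 ksi.
t_e = 0.707 × 0.3125 = 0.2209 in; L = 21 in.
Weld metal: φR_n = 0.75 × 0.6 × 100 × 0.2209 × 21 = 208.8 kips.
Base metal (shear rupture): φR_n = 0.75 × 0.6 × 58 × 1 × 21 = 548.1 kips.
Governing: weld metal.

φR_n ≈ 209 kips (weld metal governs)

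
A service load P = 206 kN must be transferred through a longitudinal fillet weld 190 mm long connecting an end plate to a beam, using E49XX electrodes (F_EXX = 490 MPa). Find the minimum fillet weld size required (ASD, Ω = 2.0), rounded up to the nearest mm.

w = 11 mm

Total weld length L = 190 mm.
Required throat t_e = P × Ω / (0.6 F_EXX × L) = 206 × 2.0 / (0.6 × 490 × 190 × 10⁻³) = 7.376 mm.
Required leg w = t_e / 0.707 = 10.43 mm → use 11 mm.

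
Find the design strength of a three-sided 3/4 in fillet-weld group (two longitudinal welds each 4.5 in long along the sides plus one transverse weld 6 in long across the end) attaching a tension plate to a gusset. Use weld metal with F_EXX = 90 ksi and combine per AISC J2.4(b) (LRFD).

φR_n ≈ 358 kips

t_e = 0.707 × 0.75 = 0.5302 in.
R_nwl = 0.6 × 90 × 0.5302 × 9 = 257.7 kips (longitudinal, 2 welds).
R_nwt = 0.6 × 90 × 0.5302 × 6 = 171.8 kips (transverse, base value).
(i) R_nwl + R_nwt = 429.5 kips; (ii) 0.85 R_nwl + 1.5 R_nwt = 476.7 kips.
R_n = max = 476.7 kips [governs: (ii)]; φR_n = 357.6 kips.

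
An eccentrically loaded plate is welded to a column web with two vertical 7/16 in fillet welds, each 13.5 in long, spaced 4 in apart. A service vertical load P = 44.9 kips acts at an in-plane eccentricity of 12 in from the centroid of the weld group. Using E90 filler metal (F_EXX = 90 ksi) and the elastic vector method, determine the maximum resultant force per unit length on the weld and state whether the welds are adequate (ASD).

f_max ≈ 7.96 kip/in; adequate

Total weld length L_w = 27 in. Treat welds as unit-width lines.
Polar moment about centroid: J = 2[d³/12 + d(b/2)²] = 2[13.5³/12 + 13.5×2²] = 518.1 in³.
Direct shear f_v = P/L_w = 44.9 / 27 = 1.663 kip/in (vertical).
Torsion M = P·e = 44.9 × 12 = 538.8 kip·in.
Critical point at (x, y) = (2, 6.75) from centroid. f_tx = M·y/J = 7.02 kip/in; f_ty = M·x/J = 2.08 kip/in.
Resultant f_max = √[f_tx² + (f_v + f_ty)²] = √[7.02² + (1.663 + 2.08)²] = 7.956 kip/in.
Capacity per unit length: r_n/Ω = (1/2.0) × 0.6 × 90 × (0.707 × 0.4375) = 8.351 kip/in.
7.956 ≤ 8.351 → adequate.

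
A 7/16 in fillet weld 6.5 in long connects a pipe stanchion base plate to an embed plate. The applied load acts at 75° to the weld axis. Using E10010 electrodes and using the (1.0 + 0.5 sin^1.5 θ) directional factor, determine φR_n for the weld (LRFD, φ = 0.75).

φR_n ≈ 133 kips

E100XX → F_EXX = 100 ksi.
t_e = 0.707 × 0.4375 = 0.3093 in; A_we = 0.3093 × 6.5 = 2.011 in².
Directional factor: 1.0 + 0.5 sin^1.5(75°) = 1.475.
F_nw = 0.6 × 100 × 1.475 = 88.48 ksi.
φR_n = 0.75 × 88.48 × 2.011 = 133.4 kips.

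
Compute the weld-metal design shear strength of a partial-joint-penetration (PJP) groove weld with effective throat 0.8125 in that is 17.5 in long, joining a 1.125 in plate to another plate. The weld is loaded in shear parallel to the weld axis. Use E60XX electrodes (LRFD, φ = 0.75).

φR_n ≈ 384 kips

E60XX → F_EXX = 60 ksi.
Effective throat (given) t_e = 0.8125 in.
A_we = 0.8125 × 17.5 = 14.22 in².
F_nw = 0.6 F_EXX = 36 ksi.
φR_n = 0.75 × 36 × 14.22 = 383.9 kips.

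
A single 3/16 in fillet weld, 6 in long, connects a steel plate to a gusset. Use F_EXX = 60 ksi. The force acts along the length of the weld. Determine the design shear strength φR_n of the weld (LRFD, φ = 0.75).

φR_n ≈ 21.5 kip

Effective throat t_e = 0.707 × 0.1875 = 0.1326 in.
Total length L = 6 in; A_we = 0.1326 × 6 = 0.7954 in².
F_nw = 0.6 F_EXX = 0.6 × 60 = 36 ksi.
φR_n = 0.75 × 36 × 0.7954 = 21.48 kip.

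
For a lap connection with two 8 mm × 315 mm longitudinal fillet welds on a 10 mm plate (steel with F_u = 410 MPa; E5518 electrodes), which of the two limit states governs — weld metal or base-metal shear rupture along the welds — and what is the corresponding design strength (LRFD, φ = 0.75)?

E55XX → F_EXX = 550 MPa.
t_e = 0.707 × 8 = 5.656 mm; L = 630 mm.
Weld metal: φR_n = 0.75 × 0.6 × 550 × 5.656 × 630 × 10⁻³ = 881.9 kN.
Base metal (shear rupture): φR_n = 0.75 × 0.6 × 410 × 10 × 630 × 10⁻³ = 1162 kN.
Governing: weld metal.

φR_n ≈ 882 kN (weld metal governs)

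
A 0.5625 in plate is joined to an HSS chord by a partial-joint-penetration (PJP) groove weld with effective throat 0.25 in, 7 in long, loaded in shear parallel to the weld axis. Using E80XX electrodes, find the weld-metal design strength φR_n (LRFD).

E80XX → F_EXX = 80 ksi.
Effective throat (given) t_e = 0.25 in.
A_we = 0.25 × 7 = 1.75 in².
F_nw = 0.6 F_EXX = 48 ksi.
φR_n = 0.75 × 48 × 1.75 = 63 kips.

φR_n ≈ 63 kips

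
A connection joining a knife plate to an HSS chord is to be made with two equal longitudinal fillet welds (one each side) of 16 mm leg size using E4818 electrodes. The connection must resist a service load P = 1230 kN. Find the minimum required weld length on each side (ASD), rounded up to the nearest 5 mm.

L = 380 mm on each side

E48XX → F_EXX = 480 MPa.
Throat t_e = 0.707 × 16 = 11.31 mm.
r_n/Ω = (0.6 × 480 × 11.31) / 2.0 = 1629 N/mm = 1.629 kN/mm.
L_req = P / (r_n/Ω) = 1230 / 1.629 = 755.1 mm total.
Per side: 755.1 / 2 = 377.5 mm.
Round up → use L = 380 mm on each side.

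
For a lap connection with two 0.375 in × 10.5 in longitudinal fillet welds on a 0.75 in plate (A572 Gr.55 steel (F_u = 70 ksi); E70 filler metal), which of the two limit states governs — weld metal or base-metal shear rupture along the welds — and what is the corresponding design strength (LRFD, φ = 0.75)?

φR_n ≈ 175 kips (weld metal governs)

E70XX → F_EXX = 70 ksi.
t_e = 0.707 × 0.375 = 0.2651 in; L = 21 in.
Weld metal: φR_n = 0.75 × 0.6 × 70 × 0.2651 × 21 = 175.4 kips.
Base metal (shear rupture): φR_n = 0.75 × 0.6 × 70 × 0.75 × 21 = 496.1 kips.
Governing: weld metal.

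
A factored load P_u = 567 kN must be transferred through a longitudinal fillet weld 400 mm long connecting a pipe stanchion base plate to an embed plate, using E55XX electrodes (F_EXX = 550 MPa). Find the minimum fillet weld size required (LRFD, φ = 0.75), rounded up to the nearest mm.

Total weld length L = 400 mm.
Required throat t_e = P_u / (φ × 0.6 F_EXX × L) = 567 / (0.75 × 0.6 × 550 × 400 × 10⁻³) = 5.727 mm.
Required leg w = t_e / 0.707 = 8.101 mm → use 9 mm.

w = 9 mm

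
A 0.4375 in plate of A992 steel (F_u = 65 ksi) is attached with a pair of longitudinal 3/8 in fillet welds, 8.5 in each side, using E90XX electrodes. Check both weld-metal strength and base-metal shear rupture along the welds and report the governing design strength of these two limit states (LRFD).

φR_n ≈ 183 kip (weld metal governs)

E90XX → F_EXX = 90 ksi.
t_e = 0.707 × 0.375 = 0.2651 in; L = 17 in.
Weld metal: φR_n = 0.75 × 0.6 × 90 × 0.2651 × 17 = 182.5 kip.
Base metal (shear rupture): φR_n = 0.75 × 0.6 × 65 × 0.4375 × 17 = 217.5 kip.
Governing: weld metal.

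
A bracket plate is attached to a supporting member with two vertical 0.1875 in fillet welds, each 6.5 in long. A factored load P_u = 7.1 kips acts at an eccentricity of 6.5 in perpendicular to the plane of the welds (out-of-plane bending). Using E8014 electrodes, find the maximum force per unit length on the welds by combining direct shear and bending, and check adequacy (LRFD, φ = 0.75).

f_max ≈ 3.32 kip/in; adequate

E80XX → F_EXX = 80 ksi.
L_w = 2 × 6.5 = 13 in; section modulus (unit throat) S = 2 × L²/6 = 14.08 in².
Direct shear f_v = P/L_w = 7.1/13 = 0.5462 kip/in.
Moment M = P × e = 7.1 × 6.5 = 46.15 kip·in; bending f_b = M/S = 3.277 kip/in.
f_max = √(f_v² + f_b²) = √(0.5462² + 3.277²) = 3.322 kip/in.
φr_n = 0.75 × 0.6 × 80 × (0.707 × 0.1875) = 4.772 kip/in → adequate.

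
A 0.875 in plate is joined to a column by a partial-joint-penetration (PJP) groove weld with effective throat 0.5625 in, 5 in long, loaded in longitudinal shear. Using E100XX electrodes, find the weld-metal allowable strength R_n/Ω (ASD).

E100XX → F_EXX = 100 ksi.
Effective throat (given) t_e = 0.5625 in.
A_we = 0.5625 × 5 = 2.812 in².
F_nw = 0.6 F_EXX = 60 ksi.
R_n/Ω = (60 × 2.812) / 2.0 = 84.38 kip.

R_n/Ω ≈ 84.4 kip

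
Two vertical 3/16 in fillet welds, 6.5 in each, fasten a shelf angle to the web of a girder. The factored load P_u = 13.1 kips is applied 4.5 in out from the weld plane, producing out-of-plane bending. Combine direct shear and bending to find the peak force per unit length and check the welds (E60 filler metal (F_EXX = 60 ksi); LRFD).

L_w = 2 × 6.5 = 13 in; section modulus (unit throat) S = 2 × L²/6 = 14.08 in².
Direct shear f_v = P/L_w = 13.1/13 = 1.008 kip/in.
Moment M = P × e = 13.1 × 4.5 = 58.95 kip·in; bending f_b = M/S = 4.186 kip/in.
f_max = √(f_v² + f_b²) = √(1.008² + 4.186²) = 4.305 kip/in.
φr_n = 0.75 × 0.6 × 60 × (0.707 × 0.1875) = 3.579 kip/in → NOT adequate.

f_max ≈ 4.31 kip/in; NOT adequate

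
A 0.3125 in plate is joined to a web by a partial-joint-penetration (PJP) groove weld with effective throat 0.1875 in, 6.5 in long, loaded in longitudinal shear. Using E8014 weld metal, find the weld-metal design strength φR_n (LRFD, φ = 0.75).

φR_n ≈ 43.9 kip

E80XX → F_EXX = 80 ksi.
Effective throat (given) t_e = 0.1875 in.
A_we = 0.1875 × 6.5 = 1.219 in².
F_nw = 0.6 F_EXX = 48 ksi.
φR_n = 0.75 × 48 × 1.219 = 43.88 kip.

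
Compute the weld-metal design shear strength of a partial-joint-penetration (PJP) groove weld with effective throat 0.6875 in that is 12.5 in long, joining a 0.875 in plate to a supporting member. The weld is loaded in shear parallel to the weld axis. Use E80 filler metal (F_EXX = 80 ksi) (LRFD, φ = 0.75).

φR_n ≈ 309 kips

Effective throat (given) t_e = 0.6875 in.
A_we = 0.6875 × 12.5 = 8.594 in².
F_nw = 0.6 F_EXX = 48 ksi.
φR_n = 0.75 × 48 × 8.594 = 309.4 kips.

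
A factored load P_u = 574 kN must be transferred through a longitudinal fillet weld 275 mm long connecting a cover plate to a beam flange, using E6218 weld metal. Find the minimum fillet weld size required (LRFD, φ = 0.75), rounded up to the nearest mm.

w = 11 mm

E62XX → F_EXX = 620 MPa.
Total weld length L = 275 mm.
Required throat t_e = P_u / (φ × 0.6 F_EXX × L) = 574 / (0.75 × 0.6 × 620 × 275 × 10⁻³) = 7.481 mm.
Required leg w = t_e / 0.707 = 10.58 mm → use 11 mm.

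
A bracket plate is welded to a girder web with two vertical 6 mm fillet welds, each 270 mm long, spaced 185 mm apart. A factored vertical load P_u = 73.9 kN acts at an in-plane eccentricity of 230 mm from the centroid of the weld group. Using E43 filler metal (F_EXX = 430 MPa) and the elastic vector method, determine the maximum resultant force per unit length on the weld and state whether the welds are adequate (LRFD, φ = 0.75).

f_max ≈ 444 N/mm; adequate

Total weld length L_w = 540 mm. Treat welds as unit-width lines.
Polar moment about centroid: J = 2[d³/12 + d(b/2)²] = 2[270³/12 + 270×92.5²] = 7901000 mm³.
Direct shear f_v = P/L_w = 73.9×10³ / 540 = 136.9 N/mm (vertical).
Torsion M = P·e = 73.9×10³ × 230 = 16997000 N·mm.
Critical point at (x, y) = (92.5, 135) from centroid. f_tx = M·y/J = 290.4 N/mm; f_ty = M·x/J = 199 N/mm.
Resultant f_max = √[f_tx² + (f_v + f_ty)²] = √[290.4² + (136.9 + 199)²] = 444 N/mm.
Capacity per unit length: φr_n = 0.75 × 0.6 × 430 × (0.707 × 6) = 820.8 N/mm.
444 ≤ 820.8 → adequate.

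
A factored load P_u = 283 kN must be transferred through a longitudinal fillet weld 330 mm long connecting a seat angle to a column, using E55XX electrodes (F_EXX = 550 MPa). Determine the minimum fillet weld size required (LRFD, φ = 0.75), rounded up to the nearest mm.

w = 5 mm

Total weld length L = 330 mm.
Required throat t_e = P_u / (φ × 0.6 F_EXX × L) = 283 / (0.75 × 0.6 × 550 × 330 × 10⁻³) = 3.465 mm.
Required leg w = t_e / 0.707 = 4.901 mm → use 5 mm.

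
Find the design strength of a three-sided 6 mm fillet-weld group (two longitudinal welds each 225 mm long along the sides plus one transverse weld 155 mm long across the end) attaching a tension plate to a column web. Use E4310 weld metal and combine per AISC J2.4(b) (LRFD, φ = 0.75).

φR_n ≈ 505 kN

E43XX → F_EXX = 430 MPa.
t_e = 0.707 × 6 = 4.242 mm.
R_nwl = 0.6 × 430 × 4.242 × 450 × 10⁻³ = 492.5 kN (longitudinal, 2 welds).
R_nwt = 0.6 × 430 × 4.242 × 155 × 10⁻³ = 169.6 kN (transverse, base value).
(i) R_nwl + R_nwt = 662.1 kN; (ii) 0.85 R_nwl + 1.5 R_nwt = 673.1 kN.
R_n = max = 673.1 kN [governs: (ii)]; φR_n = 504.8 kN.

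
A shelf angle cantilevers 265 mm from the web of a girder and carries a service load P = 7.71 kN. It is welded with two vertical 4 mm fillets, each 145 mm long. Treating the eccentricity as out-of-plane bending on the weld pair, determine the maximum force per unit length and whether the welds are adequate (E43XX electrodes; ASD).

E43XX → F_EXX = 430 MPa.
L_w = 2 × 145 = 290 mm; section modulus (unit throat) S = 2 × L²/6 = 7008 mm².
Direct shear f_v = P/L_w = 7.71×10³/290 = 26.59 N/mm.
Moment M = P × e = 7.71×10³ × 265 = 2043200 N·mm; bending f_b = M/S = 291.5 N/mm.
f_max = √(f_v² + f_b²) = √(26.59² + 291.5²) = 292.7 N/mm.
r_n/Ω = (1/2.0) × 0.6 × 430 × (0.707 × 4) = 364.8 N/mm → adequate.

f_max ≈ 293 N/mm; adequate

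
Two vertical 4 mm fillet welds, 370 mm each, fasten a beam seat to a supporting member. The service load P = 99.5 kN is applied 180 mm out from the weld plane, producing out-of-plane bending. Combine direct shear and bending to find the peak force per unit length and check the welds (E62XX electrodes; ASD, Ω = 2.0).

E62XX → F_EXX = 620 MPa.
L_w = 2 × 370 = 740 mm; section modulus (unit throat) S = 2 × L²/6 = 45630 mm².
Direct shear f_v = P/L_w = 99.5×10³/740 = 134.5 N/mm.
Moment M = P × e = 99.5×10³ × 180 = 17910000 N·mm; bending f_b = M/S = 392.5 N/mm.
f_max = √(f_v² + f_b²) = √(134.5² + 392.5²) = 414.9 N/mm.
r_n/Ω = (1/2.0) × 0.6 × 620 × (0.707 × 4) = 526 N/mm → adequate.

f_max ≈ 415 N/mm; adequate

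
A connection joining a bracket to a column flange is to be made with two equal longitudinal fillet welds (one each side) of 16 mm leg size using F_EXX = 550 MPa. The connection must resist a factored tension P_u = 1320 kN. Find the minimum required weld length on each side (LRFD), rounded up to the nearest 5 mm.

L = 240 mm on each side

Throat t_e = 0.707 × 16 = 11.31 mm.
φr_n = 0.75 × 0.6 × 550 × 11.31 × 10⁻³ = 2.8 kN/mm.
L_req = P_u / φr_n = 1320 / 2.8 = 471.5 mm total.
Per side: 471.5 / 2 = 235.7 mm.
Round up → use L = 240 mm on each side.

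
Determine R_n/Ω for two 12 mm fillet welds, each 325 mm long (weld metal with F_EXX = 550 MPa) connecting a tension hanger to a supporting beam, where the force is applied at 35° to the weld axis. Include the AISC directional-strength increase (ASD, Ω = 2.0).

t_e = 0.707 × 12 = 8.484 mm; A_we = 8.484 × 650 = 5515 mm².
Directional factor: 1.0 + 0.5 sin^1.5(35°) = 1.217.
F_nw = 0.6 × 550 × 1.217 = 401.7 MPa.
R_n/Ω = (401.7 × 5515) / 2.0 × 10⁻³ = 1108 kN.

R_n/Ω ≈ 1110 kN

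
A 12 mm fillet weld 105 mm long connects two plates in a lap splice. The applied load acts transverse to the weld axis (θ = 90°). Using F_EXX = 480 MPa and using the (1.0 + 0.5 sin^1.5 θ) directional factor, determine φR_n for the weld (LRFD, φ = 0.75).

φR_n ≈ 289 kN

t_e = 0.707 × 12 = 8.484 mm; A_we = 8.484 × 105 = 890.8 mm².
Directional factor: 1.0 + 0.5 sin^1.5(90°) = 1.5.
F_nw = 0.6 × 480 × 1.5 = 432 MPa.
φR_n = 0.75 × 432 × 890.8 × 10⁻³ = 288.6 kN.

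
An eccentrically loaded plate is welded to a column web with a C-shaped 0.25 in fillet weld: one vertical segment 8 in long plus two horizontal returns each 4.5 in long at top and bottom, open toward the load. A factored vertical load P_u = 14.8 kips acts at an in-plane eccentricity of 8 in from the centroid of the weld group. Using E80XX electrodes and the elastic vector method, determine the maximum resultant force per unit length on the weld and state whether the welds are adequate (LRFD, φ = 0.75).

E80XX → F_EXX = 80 ksi.
Total weld length L_w = 17 in. Treat welds as unit-width lines.
Centroid: x̄ = 2×4.5×2.25 / 17 = 1.191 in from the vertical weld.
Polar moment about centroid: J = I_x + I_y = [8³/12 + 2×4.5×4²] + [8×1.191² + 2(4.5³/12 + 4.5×1.059²)] = 223.3 in³.
Direct shear f_v = P/L_w = 14.8 / 17 = 0.8706 kip/in (vertical).
Torsion M = P·e = 14.8 × 8 = 118.4 kip·in.
Critical point at (x, y) = (3.309, 4) from centroid. f_tx = M·y/J = 2.121 kip/in; f_ty = M·x/J = 1.754 kip/in.
Resultant f_max = √[f_tx² + (f_v + f_ty)²] = √[2.121² + (0.8706 + 1.754)²] = 3.375 kip/in.
Capacity per unit length: φr_n = 0.75 × 0.6 × 80 × (0.707 × 0.25) = 6.363 kip/in.
3.375 ≤ 6.363 → adequate.

f_max ≈ 3.37 kip/in; adequate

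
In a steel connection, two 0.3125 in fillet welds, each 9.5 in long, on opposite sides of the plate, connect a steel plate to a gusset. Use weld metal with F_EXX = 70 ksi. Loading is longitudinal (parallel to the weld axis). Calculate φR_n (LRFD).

φR_n ≈ 132 kips

Effective throat t_e = 0.707 × 0.3125 = 0.2209 in.
Total length L = 19 in; A_we = 0.2209 × 19 = 4.198 in².
F_nw = 0.6 F_EXX = 0.6 × 70 = 42 ksi.
φR_n = 0.75 × 42 × 4.198 = 132.2 kips.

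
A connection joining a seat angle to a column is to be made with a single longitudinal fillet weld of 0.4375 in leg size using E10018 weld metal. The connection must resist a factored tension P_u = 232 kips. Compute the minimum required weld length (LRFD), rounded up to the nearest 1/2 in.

E100XX → F_EXX = 100 ksi.
Throat t_e = 0.707 × 0.4375 = 0.3093 in.
φr_n = 0.75 × 0.6 × 100 × 0.3093 = 13.92 kips/in.
L_req = P_u / φr_n = 232 / 13.92 = 16.67 in total.
Round up → use L = 17 in.

L = 17 in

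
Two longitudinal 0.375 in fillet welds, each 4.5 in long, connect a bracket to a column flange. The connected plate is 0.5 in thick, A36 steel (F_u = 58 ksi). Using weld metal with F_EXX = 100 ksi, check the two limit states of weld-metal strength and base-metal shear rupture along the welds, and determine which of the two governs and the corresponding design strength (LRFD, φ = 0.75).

φR_n ≈ 107 kip (weld metal governs)

t_e = 0.707 × 0.375 = 0.2651 in; L = 9 in.
Weld metal: φR_n = 0.75 × 0.6 × 100 × 0.2651 × 9 = 107.4 kip.
Base metal (shear rupture): φR_n = 0.75 × 0.6 × 58 × 0.5 × 9 = 117.4 kip.
Governing: weld metal.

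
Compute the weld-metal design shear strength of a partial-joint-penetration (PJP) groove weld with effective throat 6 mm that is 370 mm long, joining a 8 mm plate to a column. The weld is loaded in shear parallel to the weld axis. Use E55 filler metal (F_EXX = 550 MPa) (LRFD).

φR_n ≈ 549 kN

Effective throat (given) t_e = 6 mm.
A_we = 6 × 370 = 2220 mm².
F_nw = 0.6 F_EXX = 330 MPa.
φR_n = 0.75 × 330 × 2220 × 10⁻³ = 549.5 kN.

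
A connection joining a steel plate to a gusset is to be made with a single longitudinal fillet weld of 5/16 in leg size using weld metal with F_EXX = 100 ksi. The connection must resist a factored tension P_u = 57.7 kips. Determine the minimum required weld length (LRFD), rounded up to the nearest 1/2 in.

L = 6 in

Throat t_e = 0.707 × 0.3125 = 0.2209 in.
φr_n = 0.75 × 0.6 × 100 × 0.2209 = 9.942 kips/in.
L_req = P_u / φr_n = 57.7 / 9.942 = 5.804 in total.
Round up → use L = 6 in.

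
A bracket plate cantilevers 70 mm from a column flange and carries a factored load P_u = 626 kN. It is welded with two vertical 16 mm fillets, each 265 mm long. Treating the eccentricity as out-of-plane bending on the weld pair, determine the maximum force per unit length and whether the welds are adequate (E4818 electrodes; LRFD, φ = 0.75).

f_max ≈ 2210 N/mm; adequate

E48XX → F_EXX = 480 MPa.
L_w = 2 × 265 = 530 mm; section modulus (unit throat) S = 2 × L²/6 = 23410 mm².
Direct shear f_v = P/L_w = 626×10³/530 = 1181 N/mm.
Moment M = P × e = 626×10³ × 70 = 43820000 N·mm; bending f_b = M/S = 1872 N/mm.
f_max = √(f_v² + f_b²) = √(1181² + 1872²) = 2213 N/mm.
φr_n = 0.75 × 0.6 × 480 × (0.707 × 16) = 2443 N/mm → adequate.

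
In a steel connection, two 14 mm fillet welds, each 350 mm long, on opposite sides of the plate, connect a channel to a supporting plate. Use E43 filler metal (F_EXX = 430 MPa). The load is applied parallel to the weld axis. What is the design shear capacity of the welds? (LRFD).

Effective throat t_e = 0.707 × 14 = 9.898 mm.
Total length L = 700 mm; A_we = 9.898 × 700 = 6929 mm².
F_nw = 0.6 F_EXX = 0.6 × 430 = 258 MPa.
φR_n = 0.75 × 258 × 6929 × 10⁻³ = 1341 kN.

φR_n ≈ 1340 kN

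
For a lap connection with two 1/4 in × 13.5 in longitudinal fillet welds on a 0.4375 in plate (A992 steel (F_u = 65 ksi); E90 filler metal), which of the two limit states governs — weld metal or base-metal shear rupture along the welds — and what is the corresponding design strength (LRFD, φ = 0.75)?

φR_n ≈ 193 kip (weld metal governs)

E90XX → F_EXX = 90 ksi.
t_e = 0.707 × 0.25 = 0.1767 in; L = 27 in.
Weld metal: φR_n = 0.75 × 0.6 × 90 × 0.1767 × 27 = 193.3 kip.
Base metal (shear rupture): φR_n = 0.75 × 0.6 × 65 × 0.4375 × 27 = 345.5 kip.
Governing: weld metal.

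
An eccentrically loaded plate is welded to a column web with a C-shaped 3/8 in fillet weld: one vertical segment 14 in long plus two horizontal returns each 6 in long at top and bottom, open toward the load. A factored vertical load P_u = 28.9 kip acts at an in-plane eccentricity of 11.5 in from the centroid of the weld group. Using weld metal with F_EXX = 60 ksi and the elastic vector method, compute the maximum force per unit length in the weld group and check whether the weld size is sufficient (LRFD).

Total weld length L_w = 26 in. Treat welds as unit-width lines.
Centroid: x̄ = 2×6×3 / 26 = 1.385 in from the vertical weld.
Polar moment about centroid: J = I_x + I_y = [14³/12 + 2×6×7²] + [14×1.385² + 2(6³/12 + 6×1.615²)] = 910.8 in³.
Direct shear f_v = P/L_w = 28.9 / 26 = 1.112 kip/in (vertical).
Torsion M = P·e = 28.9 × 11.5 = 332.35 kip·in.
Critical point at (x, y) = (4.615, 7) from centroid. f_tx = M·y/J = 2.554 kip/in; f_ty = M·x/J = 1.684 kip/in.
Resultant f_max = √[f_tx² + (f_v + f_ty)²] = √[2.554² + (1.112 + 1.684)²] = 3.787 kip/in.
Capacity per unit length: φr_n = 0.75 × 0.6 × 60 × (0.707 × 0.375) = 7.158 kip/in.
3.787 ≤ 7.158 → adequate.

f_max ≈ 3.79 kip/in; adequate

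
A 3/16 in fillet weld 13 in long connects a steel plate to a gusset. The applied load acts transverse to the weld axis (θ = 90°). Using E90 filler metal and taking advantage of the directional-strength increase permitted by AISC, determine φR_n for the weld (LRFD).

E90XX → F_EXX = 90 ksi.
t_e = 0.707 × 0.1875 = 0.1326 in; A_we = 0.1326 × 13 = 1.723 in².
Directional factor: 1.0 + 0.5 sin^1.5(90°) = 1.5.
F_nw = 0.6 × 90 × 1.5 = 81 ksi.
φR_n = 0.75 × 81 × 1.723 = 104.7 kip.

φR_n ≈ 105 kip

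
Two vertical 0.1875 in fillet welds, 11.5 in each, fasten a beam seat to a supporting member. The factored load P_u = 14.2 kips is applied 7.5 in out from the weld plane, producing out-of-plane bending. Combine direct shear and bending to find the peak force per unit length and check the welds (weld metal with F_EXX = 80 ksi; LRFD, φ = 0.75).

L_w = 2 × 11.5 = 23 in; section modulus (unit throat) S = 2 × L²/6 = 44.08 in².
Direct shear f_v = P/L_w = 14.2/23 = 0.6174 kip/in.
Moment M = P × e = 14.2 × 7.5 = 106.5 kip·in; bending f_b = M/S = 2.416 kip/in.
f_max = √(f_v² + f_b²) = √(0.6174² + 2.416²) = 2.494 kip/in.
φr_n = 0.75 × 0.6 × 80 × (0.707 × 0.1875) = 4.772 kip/in → adequate.

f_max ≈ 2.49 kip/in; adequate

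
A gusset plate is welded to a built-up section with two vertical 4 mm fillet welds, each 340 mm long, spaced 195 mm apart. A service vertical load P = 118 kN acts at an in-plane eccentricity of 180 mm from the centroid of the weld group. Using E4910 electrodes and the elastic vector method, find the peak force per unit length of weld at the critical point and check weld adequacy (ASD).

E49XX → F_EXX = 490 MPa.
Total weld length L_w = 680 mm. Treat welds as unit-width lines.
Polar moment about centroid: J = 2[d³/12 + d(b/2)²] = 2[340³/12 + 340×97.5²] = 13010000 mm³.
Direct shear f_v = P/L_w = 118×10³ / 680 = 173.5 N/mm (vertical).
Torsion M = P·e = 118×10³ × 180 = 21240000 N·mm.
Critical point at (x, y) = (97.5, 170) from centroid. f_tx = M·y/J = 277.4 N/mm; f_ty = M·x/J = 159.1 N/mm.
Resultant f_max = √[f_tx² + (f_v + f_ty)²] = √[277.4² + (173.5 + 159.1)²] = 433.2 N/mm.
Capacity per unit length: r_n/Ω = (1/2.0) × 0.6 × 490 × (0.707 × 4) = 415.7 N/mm.
433.2 > 415.7 → NOT adequate.

f_max ≈ 433 N/mm; NOT adequate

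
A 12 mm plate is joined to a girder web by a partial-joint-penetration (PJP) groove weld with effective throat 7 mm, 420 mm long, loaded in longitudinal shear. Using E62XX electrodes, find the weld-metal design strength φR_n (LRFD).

φR_n ≈ 820 kN

E62XX → F_EXX = 620 MPa.
Effective throat (given) t_e = 7 mm.
A_we = 7 × 420 = 2940 mm².
F_nw = 0.6 F_EXX = 372 MPa.
φR_n = 0.75 × 372 × 2940 × 10⁻³ = 820.3 kN.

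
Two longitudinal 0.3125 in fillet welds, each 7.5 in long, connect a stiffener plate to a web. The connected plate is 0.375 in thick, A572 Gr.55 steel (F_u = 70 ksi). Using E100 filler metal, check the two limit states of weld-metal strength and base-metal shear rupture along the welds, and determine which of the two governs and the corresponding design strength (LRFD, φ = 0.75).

E100XX → F_EXX = 100 ksi.
t_e = 0.707 × 0.3125 = 0.2209 in; L = 15 in.
Weld metal: φR_n = 0.75 × 0.6 × 100 × 0.2209 × 15 = 149.1 kip.
Base metal (shear rupture): φR_n = 0.75 × 0.6 × 70 × 0.375 × 15 = 177.2 kip.
Governing: weld metal.

φR_n ≈ 149 kip (weld metal governs)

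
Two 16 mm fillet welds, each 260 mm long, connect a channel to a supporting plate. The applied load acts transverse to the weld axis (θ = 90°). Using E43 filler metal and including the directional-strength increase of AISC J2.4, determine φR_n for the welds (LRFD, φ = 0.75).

φR_n ≈ 1710 kN

E43XX → F_EXX = 430 MPa.
t_e = 0.707 × 16 = 11.31 mm; A_we = 11.31 × 520 = 5882 mm².
Directional factor: 1.0 + 0.5 sin^1.5(90°) = 1.5.
F_nw = 0.6 × 430 × 1.5 = 387 MPa.
φR_n = 0.75 × 387 × 5882 × 10⁻³ = 1707 kN.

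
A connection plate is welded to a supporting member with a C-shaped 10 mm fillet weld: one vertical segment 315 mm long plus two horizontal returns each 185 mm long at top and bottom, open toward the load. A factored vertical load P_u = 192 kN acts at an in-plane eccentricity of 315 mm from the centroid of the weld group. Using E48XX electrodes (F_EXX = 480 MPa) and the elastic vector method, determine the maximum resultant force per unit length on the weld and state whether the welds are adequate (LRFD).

f_max ≈ 1080 N/mm; adequate

Total weld length L_w = 685 mm. Treat welds as unit-width lines.
Centroid: x̄ = 2×185×92.5 / 685 = 49.96 mm from the vertical weld.
Polar moment about centroid: J = I_x + I_y = [315³/12 + 2×185×157.5²] + [315×49.96² + 2(185³/12 + 185×42.54²)] = 14290000 mm³.
Direct shear f_v = P/L_w = 192×10³ / 685 = 280.3 N/mm (vertical).
Torsion M = P·e = 192×10³ × 315 = 60480000 N·mm.
Critical point at (x, y) = (135, 157.5) from centroid. f_tx = M·y/J = 666.4 N/mm; f_ty = M·x/J = 571.4 N/mm.
Resultant f_max = √[f_tx² + (f_v + f_ty)²] = √[666.4² + (280.3 + 571.4)²] = 1081 N/mm.
Capacity per unit length: φr_n = 0.75 × 0.6 × 480 × (0.707 × 10) = 1527 N/mm.
1081 ≤ 1527 → adequate.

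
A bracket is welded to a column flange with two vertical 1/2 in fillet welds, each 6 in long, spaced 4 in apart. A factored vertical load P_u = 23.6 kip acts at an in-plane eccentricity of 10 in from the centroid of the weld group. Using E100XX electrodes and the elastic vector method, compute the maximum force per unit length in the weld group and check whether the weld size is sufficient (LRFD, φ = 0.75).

f_max ≈ 11.3 kip/in; adequate

E100XX → F_EXX = 100 ksi.
Total weld length L_w = 12 in. Treat welds as unit-width lines.
Polar moment about centroid: J = 2[d³/12 + d(b/2)²] = 2[6³/12 + 6×2²] = 84 in³.
Direct shear f_v = P/L_w = 23.6 / 12 = 1.967 kip/in (vertical).
Torsion M = P·e = 23.6 × 10 = 236 kip·in.
Critical point at (x, y) = (2, 3) from centroid. f_tx = M·y/J = 8.429 kip/in; f_ty = M·x/J = 5.619 kip/in.
Resultant f_max = √[f_tx² + (f_v + f_ty)²] = √[8.429² + (1.967 + 5.619)²] = 11.34 kip/in.
Capacity per unit length: φr_n = 0.75 × 0.6 × 100 × (0.707 × 0.5) = 15.91 kip/in.
11.34 ≤ 15.91 → adequate.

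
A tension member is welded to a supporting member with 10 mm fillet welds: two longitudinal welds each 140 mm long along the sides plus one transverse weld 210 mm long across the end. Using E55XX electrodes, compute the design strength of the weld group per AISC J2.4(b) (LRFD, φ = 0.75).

E55XX → F_EXX = 550 MPa.
t_e = 0.707 × 10 = 7.07 mm.
R_nwl = 0.6 × 550 × 7.07 × 280 × 10⁻³ = 653.3 kN (longitudinal, 2 welds).
R_nwt = 0.6 × 550 × 7.07 × 210 × 10⁻³ = 490 kN (transverse, base value).
(i) R_nwl + R_nwt = 1143 kN; (ii) 0.85 R_nwl + 1.5 R_nwt = 1290 kN.
R_n = max = 1290 kN [governs: (ii)]; φR_n = 967.7 kN.

φR_n ≈ 968 kN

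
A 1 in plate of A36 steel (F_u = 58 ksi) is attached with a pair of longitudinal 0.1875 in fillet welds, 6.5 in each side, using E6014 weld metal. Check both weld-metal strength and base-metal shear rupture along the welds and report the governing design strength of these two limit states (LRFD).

E60XX → F_EXX = 60 ksi.
t_e = 0.707 × 0.1875 = 0.1326 in; L = 13 in.
Weld metal: φR_n = 0.75 × 0.6 × 60 × 0.1326 × 13 = 46.53 kips.
Base metal (shear rupture): φR_n = 0.75 × 0.6 × 58 × 1 × 13 = 339.3 kips.
Governing: weld metal.

φR_n ≈ 46.5 kips (weld metal governs)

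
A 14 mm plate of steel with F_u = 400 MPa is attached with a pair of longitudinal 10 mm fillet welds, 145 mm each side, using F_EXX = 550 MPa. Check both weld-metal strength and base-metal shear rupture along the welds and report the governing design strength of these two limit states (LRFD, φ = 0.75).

φR_n ≈ 507 kN (weld metal governs)

t_e = 0.707 × 10 = 7.07 mm; L = 290 mm.
Weld metal: φR_n = 0.75 × 0.6 × 550 × 7.07 × 290 × 10⁻³ = 507.4 kN.
Base metal (shear rupture): φR_n = 0.75 × 0.6 × 400 × 14 × 290 × 10⁻³ = 730.8 kN.
Governing: weld metal.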